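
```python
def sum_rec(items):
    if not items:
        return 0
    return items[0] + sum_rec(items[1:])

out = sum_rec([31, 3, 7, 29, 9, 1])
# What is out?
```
Call trace:
sum_rec(items=[31, 3, 7, 29, 9, 1])
  sum_rec(items=[3, 7, 29, 9, 1])
    sum_rec(items=[7, 29, 9, 1])
      sum_rec(items=[29, 9, 1])
        sum_rec(items=[9, 1])
          sum_rec(items=[1])
            sum_rec(items=[])
            -> return 0
          -> return 1
        -> return 10
      -> return 39
    -> return 46
  -> return 49
-> return 80

Final answer: 80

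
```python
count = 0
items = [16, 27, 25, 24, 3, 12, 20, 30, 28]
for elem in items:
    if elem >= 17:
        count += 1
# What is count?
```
Trace:
  count=0
  count=0, elem=16
  count=1, elem=27
  count=2, elem=25
  count=3, elem=24
  count=3, elem=3
  count=3, elem=12
  count=4, elem=20
  count=5, elem=30
  count=6, elem=28

Final answer: 6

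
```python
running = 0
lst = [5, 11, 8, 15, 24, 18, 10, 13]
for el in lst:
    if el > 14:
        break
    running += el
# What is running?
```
Trace:
  running=0
  running=5, el=5
  running=16, el=11
  running=24, el=8
  running=24, el=15

Final answer: 24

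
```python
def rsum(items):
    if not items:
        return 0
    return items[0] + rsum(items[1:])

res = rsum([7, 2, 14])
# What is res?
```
Call trace:
rsum(items=[7, 2, 14])
  rsum(items=[2, 14])
    rsum(items=[14])
      rsum(items=[])
      -> return 0
    -> return 14
  -> return 16
-> return 23

Final answer: 23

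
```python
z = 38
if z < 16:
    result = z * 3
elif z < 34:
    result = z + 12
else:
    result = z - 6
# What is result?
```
Trace:
  z=38
  z=38, result=32

Final answer: 32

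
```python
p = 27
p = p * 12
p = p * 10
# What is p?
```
Trace:
  p=27
  p=324
  p=3240

Final answer: 3240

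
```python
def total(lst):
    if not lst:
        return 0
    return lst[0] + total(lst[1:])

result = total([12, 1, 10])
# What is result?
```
Call trace:
total(lst=[12, 1, 10])
  total(lst=[1, 10])
    total(lst=[10])
      total(lst=[])
      -> return 0
    -> return 10
  -> return 11
-> return 23

Final answer: 23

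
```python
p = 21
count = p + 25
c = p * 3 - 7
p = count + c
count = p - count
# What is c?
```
Trace:
  p=21
  p=21, count=46
  p=21, count=46, c=56
  p=102, count=46, c=56
  p=102, count=56, c=56

Final answer: 56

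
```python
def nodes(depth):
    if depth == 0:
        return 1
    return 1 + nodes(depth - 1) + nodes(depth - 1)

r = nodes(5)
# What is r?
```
Call trace (a repeated sub-call is expanded the first time; later identical calls just restate its return value):
nodes(depth=5)
  nodes(depth=4)
    nodes(depth=3)
      nodes(depth=2)
        nodes(depth=1)
          nodes(depth=0)
          -> return 1
          nodes(depth=0)
          -> return 1
        -> return 3
        nodes(depth=1) -> return 3  (same call as traced above)
      -> return 7
      nodes(depth=2) -> return 7  (same call as traced above)
    -> return 15
    nodes(depth=3) -> return 15  (same call as traced above)
  -> return 31
  nodes(depth=4) -> return 31  (same call as traced above)
-> return 63

Final answer: 63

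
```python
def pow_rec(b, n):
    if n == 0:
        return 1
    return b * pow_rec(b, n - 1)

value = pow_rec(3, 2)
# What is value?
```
Call trace:
pow_rec(b=3, n=2)
  pow_rec(b=3, n=1)
    pow_rec(b=3, n=0)
    -> return 1
  -> return 3
-> return 9

Final answer: 9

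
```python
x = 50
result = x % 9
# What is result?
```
Trace:
  x=50
  x=50, result=5

Final answer: 5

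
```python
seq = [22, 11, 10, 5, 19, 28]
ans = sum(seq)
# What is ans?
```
Trace:
  seq=[22, 11, 10, 5, 19, 28]
  seq=[22, 11, 10, 5, 19, 28], ans=95

Final answer: 95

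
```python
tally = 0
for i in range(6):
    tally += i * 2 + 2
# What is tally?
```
Trace:
  tally=0
  tally=2, i=0
  tally=6, i=1
  tally=12, i=2
  tally=20, i=3
  tally=30, i=4
  tally=42, i=5

Final answer: 42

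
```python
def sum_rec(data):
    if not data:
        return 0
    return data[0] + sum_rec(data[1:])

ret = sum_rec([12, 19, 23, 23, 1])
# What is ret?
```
Call trace:
sum_rec(data=[12, 19, 23, 23, 1])
  sum_rec(data=[19, 23, 23, 1])
    sum_rec(data=[23, 23, 1])
      sum_rec(data=[23, 1])
        sum_rec(data=[1])
          sum_rec(data=[])
          -> return 0
        -> return 1
      -> return 24
    -> return 47
  -> return 66
-> return 78

Final answer: 78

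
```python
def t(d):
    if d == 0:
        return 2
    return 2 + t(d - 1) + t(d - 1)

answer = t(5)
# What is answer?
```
Call trace (a repeated sub-call is expanded the first time; later identical calls just restate its return value):
t(d=5)
  t(d=4)
    t(d=3)
      t(d=2)
        t(d=1)
          t(d=0)
          -> return 2
          t(d=0)
          -> return 2
        -> return 6
        t(d=1) -> return 6  (same call as traced above)
      -> return 14
      t(d=2) -> return 14  (same call as traced above)
    -> return 30
    t(d=3) -> return 30  (same call as traced above)
  -> return 62
  t(d=4) -> return 62  (same call as traced above)
-> return 126

Final answer: 126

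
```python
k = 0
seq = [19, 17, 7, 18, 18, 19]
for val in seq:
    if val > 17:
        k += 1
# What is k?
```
Trace:
  k=0
  k=1, val=19
  k=1, val=17
  k=1, val=7
  k=2, val=18
  k=3, val=18
  k=4, val=19

Final answer: 4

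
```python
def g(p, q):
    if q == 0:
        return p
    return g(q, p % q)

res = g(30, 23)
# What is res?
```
Call trace:
g(p=30, q=23)
  g(p=23, q=7)
    g(p=7, q=2)
      g(p=2, q=1)
        g(p=1, q=0)
        -> return 1
      -> return 1
    -> return 1
  -> return 1
-> return 1

Final answer: 1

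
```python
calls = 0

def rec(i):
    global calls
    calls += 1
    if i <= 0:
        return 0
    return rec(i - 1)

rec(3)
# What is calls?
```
Call trace:
rec(i=3)
  rec(i=2)
    rec(i=1)
      rec(i=0)
      -> return 0
    -> return 0
  -> return 0
-> return 0

calls is incremented once per call. rec is entered once for each i = 3, 2, 1, 0 (the i <= 0 call returns without recursing), i.e. 3 + 1 calls.
calls = 4

Final answer: 4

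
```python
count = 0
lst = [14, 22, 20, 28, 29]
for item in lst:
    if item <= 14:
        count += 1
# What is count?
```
Trace:
  count=0
  count=1, item=14
  count=1, item=22
  count=1, item=20
  count=1, item=28
  count=1, item=29

Final answer: 1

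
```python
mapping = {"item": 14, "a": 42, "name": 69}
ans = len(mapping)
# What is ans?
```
Trace:
  mapping={'item': 14, 'a': 42, 'name': 69}
  mapping={'item': 14, 'a': 42, 'name': 69}, ans=3

Final answer: 3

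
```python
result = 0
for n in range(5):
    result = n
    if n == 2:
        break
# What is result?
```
Trace:
  result=0
  result=0, n=0
  result=1, n=1
  result=2, n=2

Final answer: 2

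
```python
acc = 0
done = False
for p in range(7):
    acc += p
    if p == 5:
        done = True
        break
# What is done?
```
Trace:
  acc=0
  acc=0, done=False
  acc=0, done=False, p=0
  acc=1, done=False, p=1
  acc=3, done=False, p=2
  acc=6, done=False, p=3
  acc=10, done=False, p=4
  acc=15, done=True, p=5

Final answer: True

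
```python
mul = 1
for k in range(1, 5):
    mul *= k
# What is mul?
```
Trace:
  mul=1
  mul=1, k=1
  mul=2, k=2
  mul=6, k=3
  mul=24, k=4

Final answer: 24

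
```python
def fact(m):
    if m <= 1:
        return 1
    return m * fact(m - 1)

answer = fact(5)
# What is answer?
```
Call trace:
fact(m=5)
  fact(m=4)
    fact(m=3)
      fact(m=2)
        fact(m=1)
        -> return 1
      -> return 2
    -> return 6
  -> return 24
-> return 120

Final answer: 120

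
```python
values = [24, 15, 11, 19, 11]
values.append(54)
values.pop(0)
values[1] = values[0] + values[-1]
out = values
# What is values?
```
Trace:
  values=[24, 15, 11, 19, 11]
  values=[24, 15, 11, 19, 11, 54]
  values=[15, 11, 19, 11, 54]
  values=[15, 69, 19, 11, 54]
  values=[15, 69, 19, 11, 54], out=[15, 69, 19, 11, 54]

Final answer: [15, 69, 19, 11, 54]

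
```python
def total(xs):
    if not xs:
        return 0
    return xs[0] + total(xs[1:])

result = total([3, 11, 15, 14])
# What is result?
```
Call trace:
total(xs=[3, 11, 15, 14])
  total(xs=[11, 15, 14])
    total(xs=[15, 14])
      total(xs=[14])
        total(xs=[])
        -> return 0
      -> return 14
    -> return 29
  -> return 40
-> return 43

Final answer: 43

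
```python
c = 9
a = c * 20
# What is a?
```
Trace:
  c=9
  c=9, a=180

Final answer: 180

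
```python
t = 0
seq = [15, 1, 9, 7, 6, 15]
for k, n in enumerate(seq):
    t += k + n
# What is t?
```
Trace:
  t=0
  t=15, k=0, n=15
  t=17, k=1, n=1
  t=28, k=2, n=9
  t=38, k=3, n=7
  t=48, k=4, n=6
  t=68, k=5, n=15

Final answer: 68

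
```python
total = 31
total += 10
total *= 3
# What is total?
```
Trace:
  total=31
  total=41
  total=123

Final answer: 123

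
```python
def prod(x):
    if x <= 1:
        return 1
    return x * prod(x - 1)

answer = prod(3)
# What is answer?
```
Call trace:
prod(x=3)
  prod(x=2)
    prod(x=1)
    -> return 1
  -> return 2
-> return 6

Final answer: 6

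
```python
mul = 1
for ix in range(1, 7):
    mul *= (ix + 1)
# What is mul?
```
Trace:
  mul=1
  mul=2, ix=1
  mul=6, ix=2
  mul=24, ix=3
  mul=120, ix=4
  mul=720, ix=5
  mul=5040, ix=6

Final answer: 5040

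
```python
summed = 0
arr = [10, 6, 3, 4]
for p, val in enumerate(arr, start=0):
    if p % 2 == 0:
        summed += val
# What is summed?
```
Trace:
  summed=0
  summed=10, p=0, val=10
  summed=10, p=1, val=6
  summed=13, p=2, val=3
  summed=13, p=3, val=4

Final answer: 13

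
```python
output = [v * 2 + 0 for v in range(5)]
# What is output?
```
Trace:
  v=0
  v=1
  v=2
  v=3
  v=4
  output=[0, 2, 4, 6, 8]

Final answer: [0, 2, 4, 6, 8]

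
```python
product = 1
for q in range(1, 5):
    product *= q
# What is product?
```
Trace:
  product=1
  product=1, q=1
  product=2, q=2
  product=6, q=3
  product=24, q=4

Final answer: 24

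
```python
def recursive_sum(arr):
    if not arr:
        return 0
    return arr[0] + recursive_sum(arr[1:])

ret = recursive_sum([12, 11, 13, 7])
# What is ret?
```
Call trace:
recursive_sum(arr=[12, 11, 13, 7])
  recursive_sum(arr=[11, 13, 7])
    recursive_sum(arr=[13, 7])
      recursive_sum(arr=[7])
        recursive_sum(arr=[])
        -> return 0
      -> return 7
    -> return 20
  -> return 31
-> return 43

Final answer: 43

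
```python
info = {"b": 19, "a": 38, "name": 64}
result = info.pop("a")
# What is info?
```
Trace:
  info={'b': 19, 'a': 38, 'name': 64}
  info={'b': 19, 'name': 64}, result=38

Final answer: {'b': 19, 'name': 64}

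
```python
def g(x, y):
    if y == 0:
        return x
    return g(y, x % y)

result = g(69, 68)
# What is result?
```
Call trace:
g(x=69, y=68)
  g(x=68, y=1)
    g(x=1, y=0)
    -> return 1
  -> return 1
-> return 1

Final answer: 1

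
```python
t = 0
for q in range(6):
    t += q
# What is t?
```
Trace:
  t=0
  t=0, q=0
  t=1, q=1
  t=3, q=2
  t=6, q=3
  t=10, q=4
  t=15, q=5

Final answer: 15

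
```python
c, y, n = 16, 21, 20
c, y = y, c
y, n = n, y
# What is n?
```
Trace:
  c=16, y=21, n=20
  c=21, y=16, n=20
  c=21, y=20, n=16

Final answer: 16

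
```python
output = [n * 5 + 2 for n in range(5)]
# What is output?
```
Trace:
  n=0
  n=1
  n=2
  n=3
  n=4
  output=[2, 7, 12, 17, 22]

Final answer: [2, 7, 12, 17, 22]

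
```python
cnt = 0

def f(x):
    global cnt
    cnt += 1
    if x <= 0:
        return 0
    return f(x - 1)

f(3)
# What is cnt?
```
Call trace:
f(x=3)
  f(x=2)
    f(x=1)
      f(x=0)
      -> return 0
    -> return 0
  -> return 0
-> return 0

cnt is incremented once per call. f is entered once for each x = 3, 2, 1, 0 (the x <= 0 call returns without recursing), i.e. 3 + 1 calls.
cnt = 4

Final answer: 4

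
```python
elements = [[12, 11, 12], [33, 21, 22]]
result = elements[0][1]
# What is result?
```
Trace:
  elements=[[12, 11, 12], [33, 21, 22]]
  elements=[[12, 11, 12], [33, 21, 22]], result=11

Final answer: 11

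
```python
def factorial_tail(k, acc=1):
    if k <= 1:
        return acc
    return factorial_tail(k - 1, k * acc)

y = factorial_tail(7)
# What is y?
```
Call trace:
factorial_tail(k=7, acc=1)
  factorial_tail(k=6, acc=7)
    factorial_tail(k=5, acc=42)
      factorial_tail(k=4, acc=210)
        factorial_tail(k=3, acc=840)
          factorial_tail(k=2, acc=2520)
            factorial_tail(k=1, acc=5040)
            -> return 5040
          -> return 5040
        -> return 5040
      -> return 5040
    -> return 5040
  -> return 5040
-> return 5040

Final answer: 5040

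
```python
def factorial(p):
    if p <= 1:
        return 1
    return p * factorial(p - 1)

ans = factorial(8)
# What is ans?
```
Call trace:
factorial(p=8)
  factorial(p=7)
    factorial(p=6)
      factorial(p=5)
        factorial(p=4)
          factorial(p=3)
            factorial(p=2)
              factorial(p=1)
              -> return 1
            -> return 2
          -> return 6
        -> return 24
      -> return 120
    -> return 720
  -> return 5040
-> return 40320

Final answer: 40320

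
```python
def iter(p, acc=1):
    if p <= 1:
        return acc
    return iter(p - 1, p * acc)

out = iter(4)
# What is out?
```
Call trace:
iter(p=4, acc=1)
  iter(p=3, acc=4)
    iter(p=2, acc=12)
      iter(p=1, acc=24)
      -> return 24
    -> return 24
  -> return 24
-> return 24

Final answer: 24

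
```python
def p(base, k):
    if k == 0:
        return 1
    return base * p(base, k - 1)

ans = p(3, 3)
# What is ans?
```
Call trace:
p(base=3, k=3)
  p(base=3, k=2)
    p(base=3, k=1)
      p(base=3, k=0)
      -> return 1
    -> return 3
  -> return 9
-> return 27

Final answer: 27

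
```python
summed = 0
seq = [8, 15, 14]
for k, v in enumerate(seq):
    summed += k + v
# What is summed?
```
Trace:
  summed=0
  summed=8, k=0, v=8
  summed=24, k=1, v=15
  summed=40, k=2, v=14

Final answer: 40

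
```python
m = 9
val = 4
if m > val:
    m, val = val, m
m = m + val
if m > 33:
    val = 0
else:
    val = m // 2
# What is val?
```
Trace:
  m=9
  m=9, val=4
  m=4, val=9
  m=13, val=9
  m=13, val=6

Final answer: 6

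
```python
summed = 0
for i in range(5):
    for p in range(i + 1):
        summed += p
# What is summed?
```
Trace:
  summed=0
  summed=0, i=0, p=0
  summed=0, i=1, p=0
  summed=1, i=1, p=1
  summed=1, i=2, p=0
  summed=2, i=2, p=1
  summed=4, i=2, p=2
  summed=4, i=3, p=0
  summed=5, i=3, p=1
  summed=7, i=3, p=2
  summed=10, i=3, p=3
  summed=10, i=4, p=0
  summed=11, i=4, p=1
  summed=13, i=4, p=2
  summed=16, i=4, p=3
  summed=20, i=4, p=4

Final answer: 20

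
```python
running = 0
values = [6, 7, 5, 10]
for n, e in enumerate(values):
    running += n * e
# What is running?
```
Trace:
  running=0
  running=0, n=0, e=6
  running=7, n=1, e=7
  running=17, n=2, e=5
  running=47, n=3, e=10

Final answer: 47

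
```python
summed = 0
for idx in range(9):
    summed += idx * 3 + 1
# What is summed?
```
Trace:
  summed=0
  summed=1, idx=0
  summed=5, idx=1
  summed=12, idx=2
  summed=22, idx=3
  summed=35, idx=4
  summed=51, idx=5
  summed=70, idx=6
  summed=92, idx=7
  summed=117, idx=8

Final answer: 117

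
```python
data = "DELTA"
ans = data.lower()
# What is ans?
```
Trace:
  data='DELTA'
  data='DELTA', ans='delta'

Final answer: 'delta'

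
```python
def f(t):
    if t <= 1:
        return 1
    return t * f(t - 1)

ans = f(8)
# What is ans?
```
Call trace:
f(t=8)
  f(t=7)
    f(t=6)
      f(t=5)
        f(t=4)
          f(t=3)
            f(t=2)
              f(t=1)
              -> return 1
            -> return 2
          -> return 6
        -> return 24
      -> return 120
    -> return 720
  -> return 5040
-> return 40320

Final answer: 40320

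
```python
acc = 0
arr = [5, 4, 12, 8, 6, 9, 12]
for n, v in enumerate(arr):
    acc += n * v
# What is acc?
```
Trace:
  acc=0
  acc=0, n=0, v=5
  acc=4, n=1, v=4
  acc=28, n=2, v=12
  acc=52, n=3, v=8
  acc=76, n=4, v=6
  acc=121, n=5, v=9
  acc=193, n=6, v=12

Final answer: 193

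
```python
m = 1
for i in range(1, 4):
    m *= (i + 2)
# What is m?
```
Trace:
  m=1
  m=3, i=1
  m=12, i=2
  m=60, i=3

Final answer: 60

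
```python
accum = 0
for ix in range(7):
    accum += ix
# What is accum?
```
Trace:
  accum=0
  accum=0, ix=0
  accum=1, ix=1
  accum=3, ix=2
  accum=6, ix=3
  accum=10, ix=4
  accum=15, ix=5
  accum=21, ix=6

Final answer: 21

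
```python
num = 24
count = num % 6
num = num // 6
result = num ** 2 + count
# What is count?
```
Trace:
  num=24
  num=24, count=0
  num=4, count=0
  num=4, count=0, result=16

Final answer: 0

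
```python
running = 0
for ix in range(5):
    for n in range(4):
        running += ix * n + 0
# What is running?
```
Trace:
  running=0
  running=0, ix=0, n=0
  running=0, ix=0, n=1
  running=0, ix=0, n=2
  running=0, ix=0, n=3
  running=0, ix=1, n=0
  running=1, ix=1, n=1
  running=3, ix=1, n=2
  running=6, ix=1, n=3
  running=6, ix=2, n=0
  running=8, ix=2, n=1
  running=12, ix=2, n=2
  running=18, ix=2, n=3
  running=18, ix=3, n=0
  running=21, ix=3, n=1
  running=27, ix=3, n=2
  running=36, ix=3, n=3
  running=36, ix=4, n=0
  running=40, ix=4, n=1
  running=48, ix=4, n=2
  running=60, ix=4, n=3

Final answer: 60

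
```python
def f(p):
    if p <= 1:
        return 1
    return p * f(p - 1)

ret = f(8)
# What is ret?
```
Call trace:
f(p=8)
  f(p=7)
    f(p=6)
      f(p=5)
        f(p=4)
          f(p=3)
            f(p=2)
              f(p=1)
              -> return 1
            -> return 2
          -> return 6
        -> return 24
      -> return 120
    -> return 720
  -> return 5040
-> return 40320

Final answer: 40320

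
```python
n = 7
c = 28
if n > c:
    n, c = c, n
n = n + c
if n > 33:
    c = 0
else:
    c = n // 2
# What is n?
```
Trace:
  n=7
  n=7, c=28
  n=7, c=28
  n=35, c=28
  n=35, c=0

Final answer: 35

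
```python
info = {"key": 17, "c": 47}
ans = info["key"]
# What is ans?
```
Trace:
  info={'key': 17, 'c': 47}
  info={'key': 17, 'c': 47}, ans=17

Final answer: 17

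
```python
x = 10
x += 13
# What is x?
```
Trace:
  x=10
  x=23

Final answer: 23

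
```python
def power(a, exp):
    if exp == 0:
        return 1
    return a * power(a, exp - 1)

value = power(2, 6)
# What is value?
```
Call trace:
power(a=2, exp=6)
  power(a=2, exp=5)
    power(a=2, exp=4)
      power(a=2, exp=3)
        power(a=2, exp=2)
          power(a=2, exp=1)
            power(a=2, exp=0)
            -> return 1
          -> return 2
        -> return 4
      -> return 8
    -> return 16
  -> return 32
-> return 64

Final answer: 64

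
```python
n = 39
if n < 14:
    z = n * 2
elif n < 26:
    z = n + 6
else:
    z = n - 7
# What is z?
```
Trace:
  n=39
  n=39, z=32

Final answer: 32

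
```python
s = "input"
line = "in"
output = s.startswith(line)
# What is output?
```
Trace:
  s='input'
  s='input', line='in'
  s='input', line='in', output=True

Final answer: True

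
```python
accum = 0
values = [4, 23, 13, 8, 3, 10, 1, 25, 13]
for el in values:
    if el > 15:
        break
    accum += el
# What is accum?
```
Trace:
  accum=0
  accum=4, el=4
  accum=4, el=23

Final answer: 4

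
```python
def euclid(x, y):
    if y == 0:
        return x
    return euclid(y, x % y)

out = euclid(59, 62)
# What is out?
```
Call trace:
euclid(x=59, y=62)
  euclid(x=62, y=59)
    euclid(x=59, y=3)
      euclid(x=3, y=2)
        euclid(x=2, y=1)
          euclid(x=1, y=0)
          -> return 1
        -> return 1
      -> return 1
    -> return 1
  -> return 1
-> return 1

Final answer: 1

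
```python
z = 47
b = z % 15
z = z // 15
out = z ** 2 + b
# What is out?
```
Trace:
  z=47
  z=47, b=2
  z=3, b=2
  z=3, b=2, out=11

Final answer: 11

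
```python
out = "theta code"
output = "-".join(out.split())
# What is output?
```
Trace:
  out='theta code'
  out='theta code', output='theta-code'

Final answer: 'theta-code'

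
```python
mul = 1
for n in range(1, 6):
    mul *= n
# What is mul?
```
Trace:
  mul=1
  mul=1, n=1
  mul=2, n=2
  mul=6, n=3
  mul=24, n=4
  mul=120, n=5

Final answer: 120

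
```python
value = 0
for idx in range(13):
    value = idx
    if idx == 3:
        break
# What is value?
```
Trace:
  value=0
  value=0, idx=0
  value=1, idx=1
  value=2, idx=2
  value=3, idx=3

Final answer: 3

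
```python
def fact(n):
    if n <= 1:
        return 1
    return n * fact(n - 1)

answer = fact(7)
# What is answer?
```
Call trace:
fact(n=7)
  fact(n=6)
    fact(n=5)
      fact(n=4)
        fact(n=3)
          fact(n=2)
            fact(n=1)
            -> return 1
          -> return 2
        -> return 6
      -> return 24
    -> return 120
  -> return 720
-> return 5040

Final answer: 5040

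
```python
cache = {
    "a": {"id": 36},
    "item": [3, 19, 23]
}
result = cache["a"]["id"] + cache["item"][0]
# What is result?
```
Trace:
  cache={'a': {'id': 36}, 'item': [3, 19, 23]}
  cache={'a': {'id': 36}, 'item': [3, 19, 23]}, result=39

Final answer: 39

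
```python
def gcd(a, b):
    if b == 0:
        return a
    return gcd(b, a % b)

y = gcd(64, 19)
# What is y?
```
Call trace:
gcd(a=64, b=19)
  gcd(a=19, b=7)
    gcd(a=7, b=5)
      gcd(a=5, b=2)
        gcd(a=2, b=1)
          gcd(a=1, b=0)
          -> return 1
        -> return 1
      -> return 1
    -> return 1
  -> return 1
-> return 1

Final answer: 1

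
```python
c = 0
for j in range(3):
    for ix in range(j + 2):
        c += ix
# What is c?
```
Trace:
  c=0
  c=0, j=0, ix=0
  c=1, j=0, ix=1
  c=1, j=1, ix=0
  c=2, j=1, ix=1
  c=4, j=1, ix=2
  c=4, j=2, ix=0
  c=5, j=2, ix=1
  c=7, j=2, ix=2
  c=10, j=2, ix=3

Final answer: 10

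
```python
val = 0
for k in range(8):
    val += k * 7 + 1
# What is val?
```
Trace:
  val=0
  val=1, k=0
  val=9, k=1
  val=24, k=2
  val=46, k=3
  val=75, k=4
  val=111, k=5
  val=154, k=6
  val=204, k=7

Final answer: 204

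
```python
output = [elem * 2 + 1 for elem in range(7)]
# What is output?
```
Trace:
  elem=0
  elem=1
  elem=2
  elem=3
  elem=4
  elem=5
  elem=6
  output=[1, 3, 5, 7, 9, 11, 13]

Final answer: [1, 3, 5, 7, 9, 11, 13]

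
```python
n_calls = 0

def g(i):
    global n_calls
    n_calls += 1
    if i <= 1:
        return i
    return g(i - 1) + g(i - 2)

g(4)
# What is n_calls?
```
Call trace (a repeated sub-call is expanded the first time; later identical calls just restate its return value):
g(i=4)
  g(i=3)
    g(i=2)
      g(i=1)
      -> return 1
      g(i=0)
      -> return 0
    -> return 1
    g(i=1)
    -> return 1
  -> return 2
  g(i=2) -> return 1  (same call as traced above)
-> return 3

n_calls is incremented once per call, so count the calls in each subtree. Let C(i) = number of calls made by g(i).
C(0) = C(1) = 1 (base case, no recursion); C(i) = 1 + C(i - 1) + C(i - 2) otherwise.
C(2) = 1 + C(1) + C(0) = 1 + 1 + 1 = 3
C(3) = 1 + C(2) + C(1) = 1 + 3 + 1 = 5
C(4) = 1 + C(3) + C(2) = 1 + 5 + 3 = 9
n_calls = C(4) = 9

Final answer: 9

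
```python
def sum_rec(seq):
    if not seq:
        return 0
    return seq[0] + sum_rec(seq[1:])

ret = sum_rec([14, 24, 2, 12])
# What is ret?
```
Call trace:
sum_rec(seq=[14, 24, 2, 12])
  sum_rec(seq=[24, 2, 12])
    sum_rec(seq=[2, 12])
      sum_rec(seq=[12])
        sum_rec(seq=[])
        -> return 0
      -> return 12
    -> return 14
  -> return 38
-> return 52

Final answer: 52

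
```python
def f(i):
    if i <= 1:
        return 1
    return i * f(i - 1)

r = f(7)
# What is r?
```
Call trace:
f(i=7)
  f(i=6)
    f(i=5)
      f(i=4)
        f(i=3)
          f(i=2)
            f(i=1)
            -> return 1
          -> return 2
        -> return 6
      -> return 24
    -> return 120
  -> return 720
-> return 5040

Final answer: 5040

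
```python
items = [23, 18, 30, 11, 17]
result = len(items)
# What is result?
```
Trace:
  items=[23, 18, 30, 11, 17]
  items=[23, 18, 30, 11, 17], result=5

Final answer: 5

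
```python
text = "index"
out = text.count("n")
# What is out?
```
Trace:
  text='index'
  text='index', out=1

Final answer: 1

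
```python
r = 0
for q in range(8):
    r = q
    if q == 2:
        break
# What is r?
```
Trace:
  r=0
  r=0, q=0
  r=1, q=1
  r=2, q=2

Final answer: 2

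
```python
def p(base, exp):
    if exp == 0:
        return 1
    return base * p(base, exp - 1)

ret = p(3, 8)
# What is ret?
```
Call trace:
p(base=3, exp=8)
  p(base=3, exp=7)
    p(base=3, exp=6)
      p(base=3, exp=5)
        p(base=3, exp=4)
          p(base=3, exp=3)
            p(base=3, exp=2)
              p(base=3, exp=1)
                p(base=3, exp=0)
                -> return 1
              -> return 3
            -> return 9
          -> return 27
        -> return 81
      -> return 243
    -> return 729
  -> return 2187
-> return 6561

Final answer: 6561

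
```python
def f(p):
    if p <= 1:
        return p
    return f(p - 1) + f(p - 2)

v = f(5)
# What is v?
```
Call trace (a repeated sub-call is expanded the first time; later identical calls just restate its return value):
f(p=5)
  f(p=4)
    f(p=3)
      f(p=2)
        f(p=1)
        -> return 1
        f(p=0)
        -> return 0
      -> return 1
      f(p=1)
      -> return 1
    -> return 2
    f(p=2) -> return 1  (same call as traced above)
  -> return 3
  f(p=3) -> return 2  (same call as traced above)
-> return 5

Final answer: 5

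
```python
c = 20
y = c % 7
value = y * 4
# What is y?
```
Trace:
  c=20
  c=20, y=6
  c=20, y=6, value=24

Final answer: 6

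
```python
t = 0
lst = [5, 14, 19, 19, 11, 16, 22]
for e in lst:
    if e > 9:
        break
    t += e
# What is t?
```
Trace:
  t=0
  t=5, e=5
  t=5, e=14

Final answer: 5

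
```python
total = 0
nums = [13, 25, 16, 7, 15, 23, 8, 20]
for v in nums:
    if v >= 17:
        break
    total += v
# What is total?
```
Trace:
  total=0
  total=13, v=13
  total=13, v=25

Final answer: 13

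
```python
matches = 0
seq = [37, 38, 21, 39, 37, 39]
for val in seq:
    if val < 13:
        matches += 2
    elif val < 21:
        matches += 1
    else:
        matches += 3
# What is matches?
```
Trace:
  matches=0
  matches=3, val=37
  matches=6, val=38
  matches=9, val=21
  matches=12, val=39
  matches=15, val=37
  matches=18, val=39

Final answer: 18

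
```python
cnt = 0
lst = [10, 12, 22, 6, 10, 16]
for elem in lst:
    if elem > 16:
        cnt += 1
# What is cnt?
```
Trace:
  cnt=0
  cnt=0, elem=10
  cnt=0, elem=12
  cnt=1, elem=22
  cnt=1, elem=6
  cnt=1, elem=10
  cnt=1, elem=16

Final answer: 1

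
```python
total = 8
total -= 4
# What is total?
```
Trace:
  total=8
  total=4

Final answer: 4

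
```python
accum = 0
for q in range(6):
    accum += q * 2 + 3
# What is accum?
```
Trace:
  accum=0
  accum=3, q=0
  accum=8, q=1
  accum=15, q=2
  accum=24, q=3
  accum=35, q=4
  accum=48, q=5

Final answer: 48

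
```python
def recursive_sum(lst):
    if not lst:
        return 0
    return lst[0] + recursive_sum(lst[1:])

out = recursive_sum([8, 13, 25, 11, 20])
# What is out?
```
Call trace:
recursive_sum(lst=[8, 13, 25, 11, 20])
  recursive_sum(lst=[13, 25, 11, 20])
    recursive_sum(lst=[25, 11, 20])
      recursive_sum(lst=[11, 20])
        recursive_sum(lst=[20])
          recursive_sum(lst=[])
          -> return 0
        -> return 20
      -> return 31
    -> return 56
  -> return 69
-> return 77

Final answer: 77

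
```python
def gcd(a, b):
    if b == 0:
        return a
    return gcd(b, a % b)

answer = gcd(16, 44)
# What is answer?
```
Call trace:
gcd(a=16, b=44)
  gcd(a=44, b=16)
    gcd(a=16, b=12)
      gcd(a=12, b=4)
        gcd(a=4, b=0)
        -> return 4
      -> return 4
    -> return 4
  -> return 4
-> return 4

Final answer: 4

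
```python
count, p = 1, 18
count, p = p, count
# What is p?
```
Trace:
  count=1, p=18
  count=18, p=1

Final answer: 1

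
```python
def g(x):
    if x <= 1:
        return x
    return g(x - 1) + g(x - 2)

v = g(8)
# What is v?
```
Call trace (a repeated sub-call is expanded the first time; later identical calls just restate its return value):
g(x=8)
  g(x=7)
    g(x=6)
      g(x=5)
        g(x=4)
          g(x=3)
            g(x=2)
              g(x=1)
              -> return 1
              g(x=0)
              -> return 0
            -> return 1
            g(x=1)
            -> return 1
          -> return 2
          g(x=2) -> return 1  (same call as traced above)
        -> return 3
        g(x=3) -> return 2  (same call as traced above)
      -> return 5
      g(x=4) -> return 3  (same call as traced above)
    -> return 8
    g(x=5) -> return 5  (same call as traced above)
  -> return 13
  g(x=6) -> return 8  (same call as traced above)
-> return 21

Final answer: 21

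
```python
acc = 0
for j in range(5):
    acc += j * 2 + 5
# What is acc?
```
Trace:
  acc=0
  acc=5, j=0
  acc=12, j=1
  acc=21, j=2
  acc=32, j=3
  acc=45, j=4

Final answer: 45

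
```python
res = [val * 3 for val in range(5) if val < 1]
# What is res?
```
Trace:
  val=0
  val=1
  val=2
  val=3
  val=4
  res=[0]

Final answer: [0]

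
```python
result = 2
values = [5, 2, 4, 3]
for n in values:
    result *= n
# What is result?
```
Trace:
  result=2
  result=10, n=5
  result=20, n=2
  result=80, n=4
  result=240, n=3

Final answer: 240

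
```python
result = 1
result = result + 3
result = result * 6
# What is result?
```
Trace:
  result=1
  result=4
  result=24

Final answer: 24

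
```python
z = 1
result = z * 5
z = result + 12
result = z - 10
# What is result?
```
Trace:
  z=1
  z=1, result=5
  z=17, result=5
  z=17, result=7

Final answer: 7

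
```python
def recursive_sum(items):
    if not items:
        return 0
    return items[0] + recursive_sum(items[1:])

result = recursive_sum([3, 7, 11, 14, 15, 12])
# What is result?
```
Call trace:
recursive_sum(items=[3, 7, 11, 14, 15, 12])
  recursive_sum(items=[7, 11, 14, 15, 12])
    recursive_sum(items=[11, 14, 15, 12])
      recursive_sum(items=[14, 15, 12])
        recursive_sum(items=[15, 12])
          recursive_sum(items=[12])
            recursive_sum(items=[])
            -> return 0
          -> return 12
        -> return 27
      -> return 41
    -> return 52
  -> return 59
-> return 62

Final answer: 62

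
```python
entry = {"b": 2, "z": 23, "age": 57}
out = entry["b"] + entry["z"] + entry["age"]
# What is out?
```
Trace:
  entry={'b': 2, 'z': 23, 'age': 57}
  entry={'b': 2, 'z': 23, 'age': 57}, out=82

Final answer: 82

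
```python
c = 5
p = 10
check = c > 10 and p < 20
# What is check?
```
Trace:
  c=5
  c=5, p=10
  c=5, p=10, check=False

Final answer: False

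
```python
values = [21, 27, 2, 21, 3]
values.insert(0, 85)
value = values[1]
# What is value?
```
Trace:
  values=[21, 27, 2, 21, 3]
  values=[85, 21, 27, 2, 21, 3]
  values=[85, 21, 27, 2, 21, 3], value=21

Final answer: 21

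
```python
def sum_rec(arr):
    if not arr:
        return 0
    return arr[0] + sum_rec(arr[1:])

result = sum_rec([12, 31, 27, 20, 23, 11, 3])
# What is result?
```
Call trace:
sum_rec(arr=[12, 31, 27, 20, 23, 11, 3])
  sum_rec(arr=[31, 27, 20, 23, 11, 3])
    sum_rec(arr=[27, 20, 23, 11, 3])
      sum_rec(arr=[20, 23, 11, 3])
        sum_rec(arr=[23, 11, 3])
          sum_rec(arr=[11, 3])
            sum_rec(arr=[3])
              sum_rec(arr=[])
              -> return 0
            -> return 3
          -> return 14
        -> return 37
      -> return 57
    -> return 84
  -> return 115
-> return 127

Final answer: 127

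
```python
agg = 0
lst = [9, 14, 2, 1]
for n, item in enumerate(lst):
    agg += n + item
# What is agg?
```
Trace:
  agg=0
  agg=9, n=0, item=9
  agg=24, n=1, item=14
  agg=28, n=2, item=2
  agg=32, n=3, item=1

Final answer: 32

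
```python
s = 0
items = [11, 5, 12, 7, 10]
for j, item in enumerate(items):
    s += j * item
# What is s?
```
Trace:
  s=0
  s=0, j=0, item=11
  s=5, j=1, item=5
  s=29, j=2, item=12
  s=50, j=3, item=7
  s=90, j=4, item=10

Final answer: 90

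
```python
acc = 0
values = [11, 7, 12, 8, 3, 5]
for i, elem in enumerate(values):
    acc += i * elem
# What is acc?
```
Trace:
  acc=0
  acc=0, i=0, elem=11
  acc=7, i=1, elem=7
  acc=31, i=2, elem=12
  acc=55, i=3, elem=8
  acc=67, i=4, elem=3
  acc=92, i=5, elem=5

Final answer: 92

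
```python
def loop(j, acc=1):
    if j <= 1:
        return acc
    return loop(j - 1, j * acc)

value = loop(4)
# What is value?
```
Call trace:
loop(j=4, acc=1)
  loop(j=3, acc=4)
    loop(j=2, acc=12)
      loop(j=1, acc=24)
      -> return 24
    -> return 24
  -> return 24
-> return 24

Final answer: 24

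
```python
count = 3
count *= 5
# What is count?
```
Trace:
  count=3
  count=15

Final answer: 15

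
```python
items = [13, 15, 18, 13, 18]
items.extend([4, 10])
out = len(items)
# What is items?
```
Trace:
  items=[13, 15, 18, 13, 18]
  items=[13, 15, 18, 13, 18, 4, 10]
  items=[13, 15, 18, 13, 18, 4, 10], out=7

Final answer: [13, 15, 18, 13, 18, 4, 10]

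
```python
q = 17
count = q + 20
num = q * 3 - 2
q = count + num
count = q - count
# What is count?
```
Trace:
  q=17
  q=17, count=37
  q=17, count=37, num=49
  q=86, count=37, num=49
  q=86, count=49, num=49

Final answer: 49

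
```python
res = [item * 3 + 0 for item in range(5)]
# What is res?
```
Trace:
  item=0
  item=1
  item=2
  item=3
  item=4
  res=[0, 3, 6, 9, 12]

Final answer: [0, 3, 6, 9, 12]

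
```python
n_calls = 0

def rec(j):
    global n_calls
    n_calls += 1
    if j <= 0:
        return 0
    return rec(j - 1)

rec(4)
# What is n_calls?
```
Call trace:
rec(j=4)
  rec(j=3)
    rec(j=2)
      rec(j=1)
        rec(j=0)
        -> return 0
      -> return 0
    -> return 0
  -> return 0
-> return 0

n_calls is incremented once per call. rec is entered once for each j = 4, 3, 2, 1, 0 (the j <= 0 call returns without recursing), i.e. 4 + 1 calls.
n_calls = 5

Final answer: 5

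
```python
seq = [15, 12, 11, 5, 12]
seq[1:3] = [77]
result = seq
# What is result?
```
Trace:
  seq=[15, 12, 11, 5, 12]
  seq=[15, 77, 5, 12]
  seq=[15, 77, 5, 12], result=[15, 77, 5, 12]

Final answer: [15, 77, 5, 12]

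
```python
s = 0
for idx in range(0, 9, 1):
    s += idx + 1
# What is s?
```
Trace:
  s=0
  s=1, idx=0
  s=3, idx=1
  s=6, idx=2
  s=10, idx=3
  s=15, idx=4
  s=21, idx=5
  s=28, idx=6
  s=36, idx=7
  s=45, idx=8

Final answer: 45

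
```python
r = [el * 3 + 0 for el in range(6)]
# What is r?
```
Trace:
  el=0
  el=1
  el=2
  el=3
  el=4
  el=5
  r=[0, 3, 6, 9, 12, 15]

Final answer: [0, 3, 6, 9, 12, 15]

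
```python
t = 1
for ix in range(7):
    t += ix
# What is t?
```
Trace:
  t=1
  t=1, ix=0
  t=2, ix=1
  t=4, ix=2
  t=7, ix=3
  t=11, ix=4
  t=16, ix=5
  t=22, ix=6

Final answer: 22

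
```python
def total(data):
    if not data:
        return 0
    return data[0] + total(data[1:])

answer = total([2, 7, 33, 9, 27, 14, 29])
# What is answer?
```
Call trace:
total(data=[2, 7, 33, 9, 27, 14, 29])
  total(data=[7, 33, 9, 27, 14, 29])
    total(data=[33, 9, 27, 14, 29])
      total(data=[9, 27, 14, 29])
        total(data=[27, 14, 29])
          total(data=[14, 29])
            total(data=[29])
              total(data=[])
              -> return 0
            -> return 29
          -> return 43
        -> return 70
      -> return 79
    -> return 112
  -> return 119
-> return 121

Final answer: 121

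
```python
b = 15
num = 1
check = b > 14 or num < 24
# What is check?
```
Trace:
  b=15
  b=15, num=1
  b=15, num=1, check=True

Final answer: True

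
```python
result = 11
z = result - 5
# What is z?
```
Trace:
  result=11
  result=11, z=6

Final answer: 6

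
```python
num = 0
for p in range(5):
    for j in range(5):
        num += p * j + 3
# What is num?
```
Trace:
  num=0
  num=3, p=0, j=0
  num=6, p=0, j=1
  num=9, p=0, j=2
  num=12, p=0, j=3
  num=15, p=0, j=4
  num=18, p=1, j=0
  num=22, p=1, j=1
  num=27, p=1, j=2
  num=33, p=1, j=3
  num=40, p=1, j=4
  num=43, p=2, j=0
  num=48, p=2, j=1
  num=55, p=2, j=2
  num=64, p=2, j=3
  num=75, p=2, j=4
  num=78, p=3, j=0
  num=84, p=3, j=1
  num=93, p=3, j=2
  num=105, p=3, j=3
  num=120, p=3, j=4
  num=123, p=4, j=0
  num=130, p=4, j=1
  num=141, p=4, j=2
  num=156, p=4, j=3
  num=175, p=4, j=4

Final answer: 175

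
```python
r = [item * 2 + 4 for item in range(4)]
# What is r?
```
Trace:
  item=0
  item=1
  item=2
  item=3
  r=[4, 6, 8, 10]

Final answer: [4, 6, 8, 10]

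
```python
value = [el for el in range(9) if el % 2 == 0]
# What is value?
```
Trace:
  el=0
  el=1
  el=2
  el=3
  el=4
  el=5
  el=6
  el=7
  el=8
  value=[0, 2, 4, 6, 8]

Final answer: [0, 2, 4, 6, 8]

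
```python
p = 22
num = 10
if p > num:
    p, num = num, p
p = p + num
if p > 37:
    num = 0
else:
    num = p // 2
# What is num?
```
Trace:
  p=22
  p=22, num=10
  p=10, num=22
  p=32, num=22
  p=32, num=16

Final answer: 16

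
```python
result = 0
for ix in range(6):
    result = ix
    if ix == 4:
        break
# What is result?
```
Trace:
  result=0
  result=0, ix=0
  result=1, ix=1
  result=2, ix=2
  result=3, ix=3
  result=4, ix=4

Final answer: 4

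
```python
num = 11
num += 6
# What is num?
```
Trace:
  num=11
  num=17

Final answer: 17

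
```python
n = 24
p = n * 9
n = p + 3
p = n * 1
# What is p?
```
Trace:
  n=24
  n=24, p=216
  n=219, p=216
  n=219, p=219

Final answer: 219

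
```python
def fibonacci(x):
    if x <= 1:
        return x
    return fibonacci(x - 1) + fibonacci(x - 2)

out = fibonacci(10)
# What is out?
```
Call trace (a repeated sub-call is expanded the first time; later identical calls just restate its return value):
fibonacci(x=10)
  fibonacci(x=9)
    fibonacci(x=8)
      fibonacci(x=7)
        fibonacci(x=6)
          fibonacci(x=5)
            fibonacci(x=4)
              fibonacci(x=3)
                fibonacci(x=2)
                  fibonacci(x=1)
                  -> return 1
                  fibonacci(x=0)
                  -> return 0
                -> return 1
                fibonacci(x=1)
                -> return 1
              -> return 2
              fibonacci(x=2) -> return 1  (same call as traced above)
            -> return 3
            fibonacci(x=3) -> return 2  (same call as traced above)
          -> return 5
          fibonacci(x=4) -> return 3  (same call as traced above)
        -> return 8
        fibonacci(x=5) -> return 5  (same call as traced above)
      -> return 13
      fibonacci(x=6) -> return 8  (same call as traced above)
    -> return 21
    fibonacci(x=7) -> return 13  (same call as traced above)
  -> return 34
  fibonacci(x=8) -> return 21  (same call as traced above)
-> return 55

Final answer: 55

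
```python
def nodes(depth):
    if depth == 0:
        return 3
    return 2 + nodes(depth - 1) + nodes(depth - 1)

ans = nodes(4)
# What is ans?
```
Call trace (a repeated sub-call is expanded the first time; later identical calls just restate its return value):
nodes(depth=4)
  nodes(depth=3)
    nodes(depth=2)
      nodes(depth=1)
        nodes(depth=0)
        -> return 3
        nodes(depth=0)
        -> return 3
      -> return 8
      nodes(depth=1) -> return 8  (same call as traced above)
    -> return 18
    nodes(depth=2) -> return 18  (same call as traced above)
  -> return 38
  nodes(depth=3) -> return 38  (same call as traced above)
-> return 78

Final answer: 78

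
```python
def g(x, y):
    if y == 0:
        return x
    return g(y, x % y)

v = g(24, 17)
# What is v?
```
Call trace:
g(x=24, y=17)
  g(x=17, y=7)
    g(x=7, y=3)
      g(x=3, y=1)
        g(x=1, y=0)
        -> return 1
      -> return 1
    -> return 1
  -> return 1
-> return 1

Final answer: 1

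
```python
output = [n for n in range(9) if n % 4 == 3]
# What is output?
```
Trace:
  n=0
  n=1
  n=2
  n=3
  n=4
  n=5
  n=6
  n=7
  n=8
  output=[3, 7]

Final answer: [3, 7]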